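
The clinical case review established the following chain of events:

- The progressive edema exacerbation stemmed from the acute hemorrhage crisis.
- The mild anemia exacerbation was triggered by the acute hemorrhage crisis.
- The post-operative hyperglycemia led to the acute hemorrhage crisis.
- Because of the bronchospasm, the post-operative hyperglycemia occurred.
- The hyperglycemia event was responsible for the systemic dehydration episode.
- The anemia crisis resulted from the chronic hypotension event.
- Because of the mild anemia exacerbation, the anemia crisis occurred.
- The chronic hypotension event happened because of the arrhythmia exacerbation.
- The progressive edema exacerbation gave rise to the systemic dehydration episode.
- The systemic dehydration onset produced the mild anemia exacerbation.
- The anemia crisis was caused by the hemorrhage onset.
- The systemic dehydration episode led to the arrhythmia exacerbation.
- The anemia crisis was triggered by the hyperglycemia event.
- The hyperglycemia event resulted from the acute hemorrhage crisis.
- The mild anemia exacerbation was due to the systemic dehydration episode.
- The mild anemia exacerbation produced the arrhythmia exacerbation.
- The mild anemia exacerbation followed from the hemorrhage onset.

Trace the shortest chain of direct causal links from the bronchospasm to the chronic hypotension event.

the bronchospasm → the post-operative hyperglycemia → the acute hemorrhage crisis → the mild anemia exacerbation → the arrhythmia exacerbation → the chronic hypotension event

the bronchospasm → the post-operative hyperglycemia
the post-operative hyperglycemia → the acute hemorrhage crisis
the acute hemorrhage crisis → the mild anemia exacerbation
the mild anemia exacerbation → the arrhythmia exacerbation
the arrhythmia exacerbation → the chronic hypotension event
Length: 5 steps.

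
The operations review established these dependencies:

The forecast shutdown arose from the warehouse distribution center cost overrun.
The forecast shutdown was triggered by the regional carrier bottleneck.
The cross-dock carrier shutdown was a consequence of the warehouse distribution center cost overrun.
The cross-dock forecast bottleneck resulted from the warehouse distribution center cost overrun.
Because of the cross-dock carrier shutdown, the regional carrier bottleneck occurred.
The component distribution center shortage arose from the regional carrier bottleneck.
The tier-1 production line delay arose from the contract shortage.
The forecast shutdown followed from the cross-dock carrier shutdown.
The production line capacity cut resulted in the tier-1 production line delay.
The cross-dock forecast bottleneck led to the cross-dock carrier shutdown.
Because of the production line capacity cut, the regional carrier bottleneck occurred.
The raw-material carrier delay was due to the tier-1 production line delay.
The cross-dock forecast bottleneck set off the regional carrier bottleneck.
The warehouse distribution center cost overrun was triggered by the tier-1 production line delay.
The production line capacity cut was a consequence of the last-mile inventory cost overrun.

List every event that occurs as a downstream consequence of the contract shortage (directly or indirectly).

Direct effects: the tier-1 production line delay.
2 steps out: the raw-material carrier delay, the warehouse distribution center cost overrun.
3 steps out: the cross-dock forecast bottleneck, the cross-dock carrier shutdown, the forecast shutdown.
4 steps out: the regional carrier bottleneck.
5 steps out: the component distribution center shortage.
Not reachable from it: the last-mile inventory cost overrun, the production line capacity cut.

the component distribution center shortage, the cross-dock carrier shutdown, the cross-dock forecast bottleneck, the forecast shutdown, the raw-material carrier delay, the regional carrier bottleneck, the tier-1 production line delay, the warehouse distribution center cost overrun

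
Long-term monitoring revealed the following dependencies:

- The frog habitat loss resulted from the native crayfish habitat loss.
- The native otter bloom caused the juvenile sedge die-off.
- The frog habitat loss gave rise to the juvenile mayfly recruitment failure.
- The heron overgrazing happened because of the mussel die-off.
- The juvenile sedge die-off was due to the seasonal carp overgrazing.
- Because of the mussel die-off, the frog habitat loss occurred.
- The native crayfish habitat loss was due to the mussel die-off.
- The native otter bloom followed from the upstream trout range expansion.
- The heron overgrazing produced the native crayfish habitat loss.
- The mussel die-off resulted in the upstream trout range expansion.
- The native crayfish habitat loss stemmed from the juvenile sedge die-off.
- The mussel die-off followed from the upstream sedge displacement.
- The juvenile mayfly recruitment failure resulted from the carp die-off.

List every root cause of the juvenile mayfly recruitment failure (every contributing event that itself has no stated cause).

Tracing upstream from the juvenile mayfly recruitment failure: the juvenile mayfly recruitment failure ← the carp die-off.
A separate upstream branch: the juvenile mayfly recruitment failure ← the frog habitat loss ← the mussel die-off ← the upstream sedge displacement.
A separate upstream branch: the juvenile mayfly recruitment failure ← the frog habitat loss ← the native crayfish habitat loss ← the juvenile sedge die-off ← the seasonal carp overgrazing.
Each of those chain origins has no stated cause.

the carp die-off, the seasonal carp overgrazing, the upstream sedge displacement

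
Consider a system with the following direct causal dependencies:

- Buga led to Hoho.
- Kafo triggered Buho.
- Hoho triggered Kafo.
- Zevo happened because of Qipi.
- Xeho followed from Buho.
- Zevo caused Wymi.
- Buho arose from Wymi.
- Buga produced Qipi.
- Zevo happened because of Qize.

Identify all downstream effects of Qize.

Direct effects: Zevo.
2 steps out: Wymi.
3 steps out: Buho.
4 steps out: Xeho.
Not reachable from it: Buga, Hoho, Qipi, Kafo.

Buho, Wymi, Xeho, Zevo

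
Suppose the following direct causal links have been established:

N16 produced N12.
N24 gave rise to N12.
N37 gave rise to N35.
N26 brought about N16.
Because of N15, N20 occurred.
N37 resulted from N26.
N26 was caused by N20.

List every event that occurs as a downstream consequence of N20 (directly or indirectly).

Direct effects: N26.
2 steps out: N16, N37.
3 steps out: N35, N12.
Not reachable from it: N24, N15.

N12, N16, N26, N35, N37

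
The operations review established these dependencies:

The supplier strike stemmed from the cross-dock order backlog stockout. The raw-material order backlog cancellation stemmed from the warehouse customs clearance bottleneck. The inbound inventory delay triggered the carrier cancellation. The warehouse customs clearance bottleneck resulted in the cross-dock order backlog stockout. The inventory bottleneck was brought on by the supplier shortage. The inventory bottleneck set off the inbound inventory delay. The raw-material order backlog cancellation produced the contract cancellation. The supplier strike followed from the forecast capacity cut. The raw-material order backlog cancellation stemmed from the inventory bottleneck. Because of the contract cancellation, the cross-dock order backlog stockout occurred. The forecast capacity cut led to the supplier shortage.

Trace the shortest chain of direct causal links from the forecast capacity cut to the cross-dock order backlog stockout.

the forecast capacity cut → the supplier shortage
the supplier shortage → the inventory bottleneck
the inventory bottleneck → the raw-material order backlog cancellation
the raw-material order backlog cancellation → the contract cancellation
the contract cancellation → the cross-dock order backlog stockout
Length: 5 steps.

the forecast capacity cut → the supplier shortage → the inventory bottleneck → the raw-material order backlog cancellation → the contract cancellation → the cross-dock order backlog stockout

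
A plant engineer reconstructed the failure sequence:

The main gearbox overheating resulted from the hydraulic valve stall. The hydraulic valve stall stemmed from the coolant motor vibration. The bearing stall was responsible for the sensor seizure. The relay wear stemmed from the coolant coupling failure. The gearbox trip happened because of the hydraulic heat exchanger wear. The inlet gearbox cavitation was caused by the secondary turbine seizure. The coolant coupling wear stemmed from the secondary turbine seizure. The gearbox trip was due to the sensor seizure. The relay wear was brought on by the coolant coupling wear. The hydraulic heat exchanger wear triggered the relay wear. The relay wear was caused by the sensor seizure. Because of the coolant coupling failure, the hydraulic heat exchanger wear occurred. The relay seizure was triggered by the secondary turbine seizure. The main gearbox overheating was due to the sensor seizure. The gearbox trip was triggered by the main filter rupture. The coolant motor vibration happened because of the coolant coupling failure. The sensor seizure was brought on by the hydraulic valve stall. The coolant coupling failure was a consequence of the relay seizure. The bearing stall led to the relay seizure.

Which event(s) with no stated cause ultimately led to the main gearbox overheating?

the bearing stall, the secondary turbine seizure

Tracing upstream from the main gearbox overheating: the main gearbox overheating ← the sensor seizure ← the bearing stall.
A separate upstream branch: the main gearbox overheating ← the hydraulic valve stall ← the coolant motor vibration ← the coolant coupling failure ← the relay seizure ← the secondary turbine seizure.
Each of those chain origins has no stated cause.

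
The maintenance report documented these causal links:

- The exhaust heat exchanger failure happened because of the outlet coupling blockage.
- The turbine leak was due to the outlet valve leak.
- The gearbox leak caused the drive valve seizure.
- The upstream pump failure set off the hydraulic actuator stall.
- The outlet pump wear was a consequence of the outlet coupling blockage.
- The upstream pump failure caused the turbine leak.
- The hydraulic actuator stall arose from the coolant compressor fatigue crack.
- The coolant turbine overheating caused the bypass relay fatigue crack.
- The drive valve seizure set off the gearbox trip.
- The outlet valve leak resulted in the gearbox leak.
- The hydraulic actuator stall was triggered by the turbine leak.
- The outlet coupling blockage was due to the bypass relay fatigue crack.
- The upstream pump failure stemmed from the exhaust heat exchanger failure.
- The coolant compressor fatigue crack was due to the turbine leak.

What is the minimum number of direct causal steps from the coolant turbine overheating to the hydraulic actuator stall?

5

Shortest chain: the coolant turbine overheating → the bypass relay fatigue crack → the outlet coupling blockage → the exhaust heat exchanger failure → the upstream pump failure → the hydraulic actuator stall.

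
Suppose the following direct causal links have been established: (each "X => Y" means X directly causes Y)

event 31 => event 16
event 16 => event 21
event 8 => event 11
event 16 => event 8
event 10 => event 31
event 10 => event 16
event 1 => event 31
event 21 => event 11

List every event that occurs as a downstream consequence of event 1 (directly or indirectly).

Direct effects: event 31.
2 steps out: event 16.
3 steps out: event 21, event 8.
4 steps out: event 11.
Not reachable from it: event 10.

event 11, event 16, event 21, event 31, event 8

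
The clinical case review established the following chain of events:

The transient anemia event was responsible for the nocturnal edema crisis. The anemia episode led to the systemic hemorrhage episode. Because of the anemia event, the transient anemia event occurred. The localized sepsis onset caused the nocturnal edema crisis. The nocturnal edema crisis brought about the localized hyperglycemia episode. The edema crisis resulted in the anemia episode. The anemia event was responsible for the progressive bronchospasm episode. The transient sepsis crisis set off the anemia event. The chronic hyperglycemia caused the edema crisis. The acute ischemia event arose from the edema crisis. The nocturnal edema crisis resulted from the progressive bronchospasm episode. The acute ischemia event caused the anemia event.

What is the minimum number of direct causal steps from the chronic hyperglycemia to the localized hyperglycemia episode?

6

Shortest chain: the chronic hyperglycemia → the edema crisis → the acute ischemia event → the anemia event → the transient anemia event → the nocturnal edema crisis → the localized hyperglycemia episode.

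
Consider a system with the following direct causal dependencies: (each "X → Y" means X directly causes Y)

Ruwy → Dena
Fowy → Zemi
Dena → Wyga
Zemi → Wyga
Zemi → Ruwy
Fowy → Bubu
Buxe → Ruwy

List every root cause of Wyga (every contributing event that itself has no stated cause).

Buxe, Fowy

Tracing upstream from Wyga: Wyga ← Zemi ← Fowy.
A separate upstream branch: Wyga ← Dena ← Ruwy ← Buxe.
Each of those chain origins has no stated cause.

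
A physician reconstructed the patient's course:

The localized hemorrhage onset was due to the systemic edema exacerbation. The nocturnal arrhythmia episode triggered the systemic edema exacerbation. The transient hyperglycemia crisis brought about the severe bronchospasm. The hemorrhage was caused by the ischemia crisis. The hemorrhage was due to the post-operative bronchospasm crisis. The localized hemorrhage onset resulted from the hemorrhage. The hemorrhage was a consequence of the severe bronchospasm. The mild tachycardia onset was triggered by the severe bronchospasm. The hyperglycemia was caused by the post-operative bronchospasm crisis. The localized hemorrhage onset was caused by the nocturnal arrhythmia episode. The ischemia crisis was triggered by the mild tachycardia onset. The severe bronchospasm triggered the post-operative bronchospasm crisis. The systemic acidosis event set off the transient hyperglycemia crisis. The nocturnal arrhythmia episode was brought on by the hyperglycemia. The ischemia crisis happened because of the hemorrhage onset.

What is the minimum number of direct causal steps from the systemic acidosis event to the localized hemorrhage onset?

Shortest chain: the systemic acidosis event → the transient hyperglycemia crisis → the severe bronchospasm → the hemorrhage → the localized hemorrhage onset.

4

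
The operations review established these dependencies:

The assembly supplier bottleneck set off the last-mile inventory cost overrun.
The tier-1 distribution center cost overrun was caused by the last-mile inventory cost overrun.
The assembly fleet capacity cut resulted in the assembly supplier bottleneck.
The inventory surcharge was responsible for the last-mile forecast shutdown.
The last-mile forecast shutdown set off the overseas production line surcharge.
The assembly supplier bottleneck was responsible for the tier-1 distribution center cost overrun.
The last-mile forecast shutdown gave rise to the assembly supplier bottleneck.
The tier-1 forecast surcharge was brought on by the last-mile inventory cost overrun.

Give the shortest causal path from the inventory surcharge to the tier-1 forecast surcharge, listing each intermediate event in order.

the inventory surcharge → the last-mile forecast shutdown → the assembly supplier bottleneck → the last-mile inventory cost overrun → the tier-1 forecast surcharge

the inventory surcharge → the last-mile forecast shutdown
the last-mile forecast shutdown → the assembly supplier bottleneck
the assembly supplier bottleneck → the last-mile inventory cost overrun
the last-mile inventory cost overrun → the tier-1 forecast surcharge
Length: 4 steps.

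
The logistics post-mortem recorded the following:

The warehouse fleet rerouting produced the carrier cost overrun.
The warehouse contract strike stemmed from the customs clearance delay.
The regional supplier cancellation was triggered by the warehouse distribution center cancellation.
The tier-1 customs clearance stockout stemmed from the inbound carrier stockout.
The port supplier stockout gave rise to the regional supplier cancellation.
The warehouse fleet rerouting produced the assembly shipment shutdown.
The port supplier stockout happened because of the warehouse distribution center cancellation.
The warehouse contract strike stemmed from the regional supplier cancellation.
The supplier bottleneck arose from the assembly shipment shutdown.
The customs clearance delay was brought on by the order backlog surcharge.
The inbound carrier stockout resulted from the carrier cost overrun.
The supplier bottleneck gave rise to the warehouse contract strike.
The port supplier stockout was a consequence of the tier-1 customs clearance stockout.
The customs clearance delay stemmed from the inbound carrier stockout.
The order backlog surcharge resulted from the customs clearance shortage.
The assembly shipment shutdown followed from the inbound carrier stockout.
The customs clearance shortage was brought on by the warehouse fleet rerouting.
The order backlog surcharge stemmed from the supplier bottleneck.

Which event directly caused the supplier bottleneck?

the assembly shipment shutdown

Upstream contributors include the warehouse fleet rerouting, the carrier cost overrun, the inbound carrier stockout, but only the assembly shipment shutdown feeds directly into the supplier bottleneck.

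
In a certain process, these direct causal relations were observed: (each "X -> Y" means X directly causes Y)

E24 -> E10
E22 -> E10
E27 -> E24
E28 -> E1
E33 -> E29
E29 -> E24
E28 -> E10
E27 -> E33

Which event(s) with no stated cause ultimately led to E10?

Tracing upstream from E10: E10 ← E28.
A separate upstream branch: E10 ← E24 ← E27.
A separate upstream branch: E10 ← E22.
Each of those chain origins has no stated cause.

E22, E27, E28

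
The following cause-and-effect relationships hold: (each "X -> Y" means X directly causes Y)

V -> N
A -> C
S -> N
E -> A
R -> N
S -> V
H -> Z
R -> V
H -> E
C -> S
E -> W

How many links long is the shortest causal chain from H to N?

5

Shortest chain: H → E → A → C → S → N.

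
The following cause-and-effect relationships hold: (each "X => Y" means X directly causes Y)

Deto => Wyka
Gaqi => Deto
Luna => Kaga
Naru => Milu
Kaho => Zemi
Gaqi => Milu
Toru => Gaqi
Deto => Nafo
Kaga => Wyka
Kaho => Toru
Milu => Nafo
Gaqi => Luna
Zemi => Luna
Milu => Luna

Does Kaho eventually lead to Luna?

There is a causal chain: Kaho → Zemi → Luna.

Yes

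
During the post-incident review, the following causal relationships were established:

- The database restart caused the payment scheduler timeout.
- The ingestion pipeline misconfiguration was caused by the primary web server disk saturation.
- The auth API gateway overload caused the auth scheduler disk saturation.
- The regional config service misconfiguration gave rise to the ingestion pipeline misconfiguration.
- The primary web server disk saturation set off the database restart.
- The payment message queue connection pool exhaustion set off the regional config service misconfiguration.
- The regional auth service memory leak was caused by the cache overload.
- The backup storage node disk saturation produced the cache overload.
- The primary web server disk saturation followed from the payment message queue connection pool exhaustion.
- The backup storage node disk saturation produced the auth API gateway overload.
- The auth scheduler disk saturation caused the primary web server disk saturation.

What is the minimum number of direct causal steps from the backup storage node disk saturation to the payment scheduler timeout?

5

Shortest chain: the backup storage node disk saturation → the auth API gateway overload → the auth scheduler disk saturation → the primary web server disk saturation → the database restart → the payment scheduler timeout.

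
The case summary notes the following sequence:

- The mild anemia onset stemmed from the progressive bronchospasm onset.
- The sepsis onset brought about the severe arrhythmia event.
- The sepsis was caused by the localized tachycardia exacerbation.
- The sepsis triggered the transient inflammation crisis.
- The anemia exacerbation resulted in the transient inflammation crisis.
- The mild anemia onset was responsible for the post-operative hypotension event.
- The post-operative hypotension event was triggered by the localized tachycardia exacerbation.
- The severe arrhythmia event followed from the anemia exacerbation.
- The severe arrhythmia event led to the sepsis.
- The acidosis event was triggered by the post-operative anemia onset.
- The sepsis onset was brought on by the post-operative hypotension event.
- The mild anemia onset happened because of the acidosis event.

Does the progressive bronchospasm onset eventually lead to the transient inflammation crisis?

There is a causal chain: the progressive bronchospasm onset → the mild anemia onset → the post-operative hypotension event → the sepsis onset → the severe arrhythmia event → the sepsis → the transient inflammation crisis.

Yes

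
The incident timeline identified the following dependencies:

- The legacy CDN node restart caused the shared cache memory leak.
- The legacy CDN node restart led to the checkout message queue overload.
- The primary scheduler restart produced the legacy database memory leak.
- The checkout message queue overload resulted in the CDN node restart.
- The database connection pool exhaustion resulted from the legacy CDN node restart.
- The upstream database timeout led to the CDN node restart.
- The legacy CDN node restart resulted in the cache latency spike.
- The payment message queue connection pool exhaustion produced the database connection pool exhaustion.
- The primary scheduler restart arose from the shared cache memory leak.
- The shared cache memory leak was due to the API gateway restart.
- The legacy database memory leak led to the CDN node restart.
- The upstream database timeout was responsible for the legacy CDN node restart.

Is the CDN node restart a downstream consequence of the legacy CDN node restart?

There is a causal chain: the legacy CDN node restart → the checkout message queue overload → the CDN node restart.

Yes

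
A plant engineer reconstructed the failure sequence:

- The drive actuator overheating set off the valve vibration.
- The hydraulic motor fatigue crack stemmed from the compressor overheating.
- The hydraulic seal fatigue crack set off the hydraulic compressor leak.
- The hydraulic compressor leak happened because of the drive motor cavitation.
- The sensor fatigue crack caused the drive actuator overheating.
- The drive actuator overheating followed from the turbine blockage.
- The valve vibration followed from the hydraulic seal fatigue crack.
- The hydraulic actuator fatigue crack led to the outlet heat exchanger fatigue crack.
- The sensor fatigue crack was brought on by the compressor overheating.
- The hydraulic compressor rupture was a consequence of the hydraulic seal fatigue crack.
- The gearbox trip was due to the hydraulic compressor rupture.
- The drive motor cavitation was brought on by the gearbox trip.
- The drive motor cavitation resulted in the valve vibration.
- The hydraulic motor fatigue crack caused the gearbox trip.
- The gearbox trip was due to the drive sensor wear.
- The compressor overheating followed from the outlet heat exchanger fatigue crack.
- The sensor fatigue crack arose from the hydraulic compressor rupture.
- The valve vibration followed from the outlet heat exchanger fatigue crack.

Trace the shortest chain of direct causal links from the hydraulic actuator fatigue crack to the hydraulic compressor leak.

the hydraulic actuator fatigue crack → the outlet heat exchanger fatigue crack
the outlet heat exchanger fatigue crack → the compressor overheating
the compressor overheating → the hydraulic motor fatigue crack
the hydraulic motor fatigue crack → the gearbox trip
the gearbox trip → the drive motor cavitation
the drive motor cavitation → the hydraulic compressor leak
Length: 6 steps.

the hydraulic actuator fatigue crack → the outlet heat exchanger fatigue crack → the compressor overheating → the hydraulic motor fatigue crack → the gearbox trip → the drive motor cavitation → the hydraulic compressor leak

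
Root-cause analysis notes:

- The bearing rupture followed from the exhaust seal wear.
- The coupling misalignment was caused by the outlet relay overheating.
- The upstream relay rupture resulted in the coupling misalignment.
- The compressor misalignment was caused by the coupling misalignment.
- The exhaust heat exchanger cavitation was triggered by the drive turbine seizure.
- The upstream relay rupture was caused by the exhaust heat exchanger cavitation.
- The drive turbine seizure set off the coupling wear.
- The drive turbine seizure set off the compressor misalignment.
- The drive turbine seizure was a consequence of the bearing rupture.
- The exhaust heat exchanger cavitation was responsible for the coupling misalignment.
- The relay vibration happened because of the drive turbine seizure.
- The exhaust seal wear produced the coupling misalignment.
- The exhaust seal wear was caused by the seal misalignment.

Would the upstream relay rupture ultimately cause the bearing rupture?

No

The upstream relay rupture leads to the coupling misalignment, the compressor misalignment; the bearing rupture is not among them.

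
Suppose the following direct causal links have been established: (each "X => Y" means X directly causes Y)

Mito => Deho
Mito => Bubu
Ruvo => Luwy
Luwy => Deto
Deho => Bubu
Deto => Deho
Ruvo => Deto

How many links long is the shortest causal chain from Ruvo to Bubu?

3

Shortest chain: Ruvo → Deto → Deho → Bubu.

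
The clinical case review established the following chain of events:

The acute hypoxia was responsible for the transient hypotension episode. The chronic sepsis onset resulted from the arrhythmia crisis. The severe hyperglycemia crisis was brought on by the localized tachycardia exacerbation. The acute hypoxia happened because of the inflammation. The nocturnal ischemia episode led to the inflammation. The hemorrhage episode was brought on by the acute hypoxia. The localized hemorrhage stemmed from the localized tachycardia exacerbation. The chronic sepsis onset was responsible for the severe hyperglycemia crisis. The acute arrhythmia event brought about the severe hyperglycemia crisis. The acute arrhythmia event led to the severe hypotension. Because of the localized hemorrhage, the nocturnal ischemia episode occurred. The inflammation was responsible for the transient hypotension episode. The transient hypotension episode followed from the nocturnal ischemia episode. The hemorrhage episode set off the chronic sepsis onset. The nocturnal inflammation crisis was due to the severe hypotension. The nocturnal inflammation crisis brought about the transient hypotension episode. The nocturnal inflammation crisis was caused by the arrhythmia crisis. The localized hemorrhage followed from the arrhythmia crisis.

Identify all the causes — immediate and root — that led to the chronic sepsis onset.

Immediate causes of the chronic sepsis onset: the arrhythmia crisis, the hemorrhage episode.
Further upstream: the localized tachycardia exacerbation, the localized hemorrhage, the nocturnal ischemia episode, the inflammation, the acute hypoxia.

the acute hypoxia, the arrhythmia crisis, the hemorrhage episode, the inflammation, the localized hemorrhage, the localized tachycardia exacerbation, the nocturnal ischemia episode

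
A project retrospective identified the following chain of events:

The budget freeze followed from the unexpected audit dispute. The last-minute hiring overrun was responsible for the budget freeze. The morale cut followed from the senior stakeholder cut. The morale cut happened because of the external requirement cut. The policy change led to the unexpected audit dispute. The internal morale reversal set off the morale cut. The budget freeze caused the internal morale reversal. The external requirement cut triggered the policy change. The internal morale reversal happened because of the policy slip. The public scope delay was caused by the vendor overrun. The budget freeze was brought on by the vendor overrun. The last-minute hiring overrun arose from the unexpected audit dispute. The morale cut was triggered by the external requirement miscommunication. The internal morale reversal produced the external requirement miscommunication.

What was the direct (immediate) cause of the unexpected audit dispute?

Upstream contributors include the external requirement cut, but only the policy change feeds directly into the unexpected audit dispute.

the policy change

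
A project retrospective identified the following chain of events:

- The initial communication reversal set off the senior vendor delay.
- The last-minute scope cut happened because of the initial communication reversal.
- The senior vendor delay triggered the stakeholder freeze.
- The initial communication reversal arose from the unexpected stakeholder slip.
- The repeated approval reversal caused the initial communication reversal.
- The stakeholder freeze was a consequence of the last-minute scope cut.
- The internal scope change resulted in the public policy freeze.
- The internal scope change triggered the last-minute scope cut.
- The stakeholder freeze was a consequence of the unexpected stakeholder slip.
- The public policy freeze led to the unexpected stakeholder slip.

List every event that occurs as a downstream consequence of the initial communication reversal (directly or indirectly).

Direct effects: the senior vendor delay, the last-minute scope cut.
2 steps out: the stakeholder freeze.
Not reachable from it: the internal scope change, the public policy freeze, the unexpected stakeholder slip, the repeated approval reversal.

the last-minute scope cut, the senior vendor delay, the stakeholder freeze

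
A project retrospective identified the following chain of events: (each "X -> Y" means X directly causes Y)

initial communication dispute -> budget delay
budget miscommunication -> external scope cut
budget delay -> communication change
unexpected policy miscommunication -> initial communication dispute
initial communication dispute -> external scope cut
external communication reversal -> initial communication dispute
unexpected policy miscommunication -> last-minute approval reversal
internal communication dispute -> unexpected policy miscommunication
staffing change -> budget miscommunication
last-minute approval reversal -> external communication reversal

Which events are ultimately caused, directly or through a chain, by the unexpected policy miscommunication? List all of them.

the budget delay, the communication change, the external communication reversal, the external scope cut, the initial communication dispute, the last-minute approval reversal

Direct effects: the last-minute approval reversal, the initial communication dispute.
2 steps out: the external communication reversal, the budget delay, the external scope cut.
3 steps out: the communication change.
Not reachable from it: the staffing change, the internal communication dispute, the budget miscommunication.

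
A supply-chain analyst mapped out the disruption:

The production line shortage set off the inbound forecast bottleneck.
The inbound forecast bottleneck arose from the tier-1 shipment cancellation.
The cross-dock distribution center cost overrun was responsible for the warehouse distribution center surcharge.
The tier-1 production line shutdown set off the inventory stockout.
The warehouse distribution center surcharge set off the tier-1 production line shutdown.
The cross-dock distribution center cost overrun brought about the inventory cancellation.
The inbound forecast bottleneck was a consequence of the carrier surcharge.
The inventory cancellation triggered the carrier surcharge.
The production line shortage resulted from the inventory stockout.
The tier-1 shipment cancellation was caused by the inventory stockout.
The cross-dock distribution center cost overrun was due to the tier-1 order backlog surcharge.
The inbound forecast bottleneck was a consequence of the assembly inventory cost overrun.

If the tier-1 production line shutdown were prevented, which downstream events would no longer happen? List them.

Downstream of the tier-1 production line shutdown: the inventory stockout, the tier-1 shipment cancellation, the production line shortage, the inbound forecast bottleneck.
Of those, still caused via another path: the inbound forecast bottleneck.
The remainder have no surviving cause.

the inventory stockout, the production line shortage, the tier-1 shipment cancellation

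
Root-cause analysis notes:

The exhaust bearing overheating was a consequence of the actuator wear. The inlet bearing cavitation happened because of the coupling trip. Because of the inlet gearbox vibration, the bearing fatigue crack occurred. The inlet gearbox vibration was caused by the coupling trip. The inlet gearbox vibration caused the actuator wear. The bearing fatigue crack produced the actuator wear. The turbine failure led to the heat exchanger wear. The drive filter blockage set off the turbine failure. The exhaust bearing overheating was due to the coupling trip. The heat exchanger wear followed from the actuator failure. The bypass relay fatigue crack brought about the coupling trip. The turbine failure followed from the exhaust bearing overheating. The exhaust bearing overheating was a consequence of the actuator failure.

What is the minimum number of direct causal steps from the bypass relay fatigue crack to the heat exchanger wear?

4

Shortest chain: the bypass relay fatigue crack → the coupling trip → the exhaust bearing overheating → the turbine failure → the heat exchanger wear.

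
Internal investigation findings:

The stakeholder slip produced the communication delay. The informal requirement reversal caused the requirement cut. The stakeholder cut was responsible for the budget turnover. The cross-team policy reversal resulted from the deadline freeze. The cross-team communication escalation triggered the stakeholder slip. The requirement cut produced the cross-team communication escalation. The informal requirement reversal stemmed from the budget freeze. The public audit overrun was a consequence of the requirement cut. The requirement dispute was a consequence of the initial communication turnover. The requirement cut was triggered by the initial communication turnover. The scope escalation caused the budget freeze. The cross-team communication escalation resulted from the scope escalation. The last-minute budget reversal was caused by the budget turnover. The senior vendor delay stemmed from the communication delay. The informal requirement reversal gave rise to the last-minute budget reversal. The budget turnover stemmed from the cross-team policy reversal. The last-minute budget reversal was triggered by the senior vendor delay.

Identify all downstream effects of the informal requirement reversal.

the communication delay, the cross-team communication escalation, the last-minute budget reversal, the public audit overrun, the requirement cut, the senior vendor delay, the stakeholder slip

Direct effects: the requirement cut, the last-minute budget reversal.
2 steps out: the cross-team communication escalation, the public audit overrun.
3 steps out: the stakeholder slip.
4 steps out: the communication delay.
5 steps out: the senior vendor delay.
Not reachable from it: the scope escalation, the initial communication turnover, the budget freeze, the requirement dispute, the deadline freeze, the cross-team policy reversal, the stakeholder cut, the budget turnover.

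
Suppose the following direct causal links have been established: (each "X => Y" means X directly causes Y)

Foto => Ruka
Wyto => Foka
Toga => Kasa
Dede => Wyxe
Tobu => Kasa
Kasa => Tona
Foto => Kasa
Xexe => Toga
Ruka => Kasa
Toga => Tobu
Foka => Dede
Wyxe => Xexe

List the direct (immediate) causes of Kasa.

Foto, Ruka, Tobu, Toga

Upstream contributors include Wyto, Foka, Dede, Wyxe, Xexe, but only Foto, Ruka, Tobu, Toga feed directly into Kasa.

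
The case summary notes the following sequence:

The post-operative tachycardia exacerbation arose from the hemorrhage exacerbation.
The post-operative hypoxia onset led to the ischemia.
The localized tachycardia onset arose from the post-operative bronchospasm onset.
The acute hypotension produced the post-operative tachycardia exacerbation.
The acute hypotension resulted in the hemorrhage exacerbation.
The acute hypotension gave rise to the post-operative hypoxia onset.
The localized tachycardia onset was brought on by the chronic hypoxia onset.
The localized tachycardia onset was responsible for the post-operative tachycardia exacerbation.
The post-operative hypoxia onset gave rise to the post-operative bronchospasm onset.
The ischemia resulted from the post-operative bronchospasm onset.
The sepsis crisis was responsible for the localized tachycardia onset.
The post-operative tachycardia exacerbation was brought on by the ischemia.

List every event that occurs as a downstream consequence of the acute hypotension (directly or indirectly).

Direct effects: the hemorrhage exacerbation, the post-operative hypoxia onset, the post-operative tachycardia exacerbation.
2 steps out: the post-operative bronchospasm onset, the ischemia.
3 steps out: the localized tachycardia onset.
Not reachable from it: the chronic hypoxia onset, the sepsis crisis.

the hemorrhage exacerbation, the ischemia, the localized tachycardia onset, the post-operative bronchospasm onset, the post-operative hypoxia onset, the post-operative tachycardia exacerbation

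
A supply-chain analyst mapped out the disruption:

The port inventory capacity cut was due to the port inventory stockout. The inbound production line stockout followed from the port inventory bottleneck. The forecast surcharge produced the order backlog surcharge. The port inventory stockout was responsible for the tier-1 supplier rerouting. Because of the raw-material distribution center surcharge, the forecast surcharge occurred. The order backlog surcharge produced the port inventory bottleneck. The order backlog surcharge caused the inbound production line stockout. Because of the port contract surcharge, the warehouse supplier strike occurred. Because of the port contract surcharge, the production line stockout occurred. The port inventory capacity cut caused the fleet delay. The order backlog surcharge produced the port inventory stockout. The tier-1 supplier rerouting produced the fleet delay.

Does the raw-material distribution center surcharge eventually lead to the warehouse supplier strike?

The raw-material distribution center surcharge leads to the forecast surcharge, the order backlog surcharge, the port inventory stockout, the port inventory bottleneck, the port inventory capacity cut, the inbound production line stockout, the tier-1 supplier rerouting, the fleet delay; the warehouse supplier strike is not among them.

No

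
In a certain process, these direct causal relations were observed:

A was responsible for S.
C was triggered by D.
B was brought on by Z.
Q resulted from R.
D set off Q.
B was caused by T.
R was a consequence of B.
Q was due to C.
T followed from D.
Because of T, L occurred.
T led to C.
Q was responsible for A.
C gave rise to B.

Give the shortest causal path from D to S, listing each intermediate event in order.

D → Q
Q → A
A → S
Length: 3 steps.

D → Q → A → S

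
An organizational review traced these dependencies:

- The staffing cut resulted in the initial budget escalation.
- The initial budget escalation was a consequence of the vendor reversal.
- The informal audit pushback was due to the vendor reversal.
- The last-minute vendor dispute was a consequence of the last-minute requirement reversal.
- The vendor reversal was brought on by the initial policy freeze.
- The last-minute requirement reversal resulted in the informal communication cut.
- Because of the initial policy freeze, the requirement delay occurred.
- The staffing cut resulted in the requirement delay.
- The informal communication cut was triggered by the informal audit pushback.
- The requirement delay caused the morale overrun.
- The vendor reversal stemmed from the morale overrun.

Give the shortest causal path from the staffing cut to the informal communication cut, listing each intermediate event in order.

the staffing cut → the requirement delay → the morale overrun → the vendor reversal → the informal audit pushback → the informal communication cut

the staffing cut → the requirement delay
the requirement delay → the morale overrun
the morale overrun → the vendor reversal
the vendor reversal → the informal audit pushback
the informal audit pushback → the informal communication cut
Length: 5 steps.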